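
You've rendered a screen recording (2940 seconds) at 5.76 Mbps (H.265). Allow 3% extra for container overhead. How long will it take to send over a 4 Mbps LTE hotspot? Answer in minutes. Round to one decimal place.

72.7 minutes

File: 5.760 Mbps × 2940 s = 16934.4 Mb.
With 3% container overhead: ×1.03. → 17442.4 Mb.
At 4 Mbps: 17442.4 / 4 = 4360.6 s ≈ 72.7 minutes.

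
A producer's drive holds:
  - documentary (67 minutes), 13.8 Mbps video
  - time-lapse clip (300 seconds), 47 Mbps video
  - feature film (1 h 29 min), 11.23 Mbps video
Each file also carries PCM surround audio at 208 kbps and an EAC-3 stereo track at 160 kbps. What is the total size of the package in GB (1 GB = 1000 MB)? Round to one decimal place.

Audio total: 208 + 160 = 368 kbps = 0.368 Mbps.
documentary: 14.168 Mbps × 4020 s = 56955.4 Mb
time-lapse clip: 47.368 Mbps × 300 s = 14210.4 Mb
feature film: 11.598 Mbps × 5340 s = 61933.3 Mb
Total: 133099.1 Mb = 16637.4 MB.
= 16.64 GB.

16.6 GB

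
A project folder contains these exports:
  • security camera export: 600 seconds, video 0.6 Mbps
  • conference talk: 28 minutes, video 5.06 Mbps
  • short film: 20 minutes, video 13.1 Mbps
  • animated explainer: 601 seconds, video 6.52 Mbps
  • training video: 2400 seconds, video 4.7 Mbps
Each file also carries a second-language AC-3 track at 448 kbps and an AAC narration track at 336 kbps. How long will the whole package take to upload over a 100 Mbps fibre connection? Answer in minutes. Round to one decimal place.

7.5 minutes

Audio total: 448 + 336 = 784 kbps = 0.784 Mbps.
security camera export: 1.384 Mbps × 600 s = 830.4 Mb
conference talk: 5.844 Mbps × 1680 s = 9817.9 Mb
short film: 13.884 Mbps × 1200 s = 16660.8 Mb
animated explainer: 7.304 Mbps × 601 s = 4389.7 Mb
training video: 5.484 Mbps × 2400 s = 13161.6 Mb
Total: 44860.4 Mb = 5607.6 MB.
At 100 Mbps: 44860.4 / 100 = 449 s ≈ 7.48 minutes.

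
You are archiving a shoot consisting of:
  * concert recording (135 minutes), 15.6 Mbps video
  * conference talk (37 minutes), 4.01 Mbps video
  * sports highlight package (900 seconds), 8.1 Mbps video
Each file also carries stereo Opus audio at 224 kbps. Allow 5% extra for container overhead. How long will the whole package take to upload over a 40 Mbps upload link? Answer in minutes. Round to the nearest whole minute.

63 minutes

Audio: 224 kbps = 0.224 Mbps.
concert recording: 15.824 Mbps × 8100 s × 1.05 = 134583.1 Mb
conference talk: 4.234 Mbps × 2220 s × 1.05 = 9869.5 Mb
sports highlight package: 8.324 Mbps × 900 s × 1.05 = 7866.2 Mb
Total: 152318.8 Mb = 19039.8 MB.
At 40 Mbps: 152318.8 / 40 = 3808 s ≈ 63.5 minutes.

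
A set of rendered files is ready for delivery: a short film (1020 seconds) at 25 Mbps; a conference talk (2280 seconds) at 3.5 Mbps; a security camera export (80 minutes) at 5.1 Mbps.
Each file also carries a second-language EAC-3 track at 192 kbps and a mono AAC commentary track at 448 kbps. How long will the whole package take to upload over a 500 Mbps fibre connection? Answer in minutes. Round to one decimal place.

2.1 minutes

Audio total: 192 + 448 = 640 kbps = 0.640 Mbps.
short film: 25.640 Mbps × 1020 s = 26152.8 Mb
conference talk: 4.140 Mbps × 2280 s = 9439.2 Mb
security camera export: 5.740 Mbps × 4800 s = 27552.0 Mb
Total: 63144.0 Mb = 7893.0 MB.
At 500 Mbps: 63144.0 / 500 = 126 s ≈ 2.1 minutes.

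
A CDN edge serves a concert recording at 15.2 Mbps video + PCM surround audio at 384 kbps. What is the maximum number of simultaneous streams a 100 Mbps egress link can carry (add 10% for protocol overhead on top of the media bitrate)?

5

Audio: 384 kbps = 0.384 Mbps.
Per-viewer media rate: 15.584 Mbps.
On the wire with 10% overhead: 17.142 Mbps.
100 Mbps = 100.0 Mbps; 100.0 / 17.142 = 5.83 → 5 viewers.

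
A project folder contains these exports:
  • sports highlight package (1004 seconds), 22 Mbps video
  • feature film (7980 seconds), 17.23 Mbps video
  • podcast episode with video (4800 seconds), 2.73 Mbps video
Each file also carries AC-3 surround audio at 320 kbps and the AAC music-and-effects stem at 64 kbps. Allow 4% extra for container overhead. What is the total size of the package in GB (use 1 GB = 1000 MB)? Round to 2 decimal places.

23.14 GB

Audio total: 320 + 64 = 384 kbps = 0.384 Mbps.
sports highlight package: 22.384 Mbps × 1004 s × 1.04 = 23372.5 Mb
feature film: 17.614 Mbps × 7980 s × 1.04 = 146182.1 Mb
podcast episode with video: 3.114 Mbps × 4800 s × 1.04 = 15545.1 Mb
Total: 185099.7 Mb = 23137.5 MB.
= 23.14 GB.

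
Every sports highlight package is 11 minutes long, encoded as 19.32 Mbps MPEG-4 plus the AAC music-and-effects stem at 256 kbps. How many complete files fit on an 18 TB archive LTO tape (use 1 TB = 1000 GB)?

11 min = 660 s
Audio: 256 kbps = 0.256 Mbps.
Total bitrate: 19.576 Mbps.
Per item: 19.576 Mbps × 660 s = 12,920 Mb = 1,615 MB.
Capacity: 18 TB = 144,000,000 Mb; 11145.37 items → 11145 complete.

11145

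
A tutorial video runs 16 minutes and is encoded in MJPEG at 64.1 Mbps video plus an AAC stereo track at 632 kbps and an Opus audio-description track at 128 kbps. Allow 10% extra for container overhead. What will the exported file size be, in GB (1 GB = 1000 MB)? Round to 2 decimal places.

8.56 GB

16 min = 960 s
Audio total: 632 + 128 = 760 kbps = 0.760 Mbps.
Total bitrate: 64.1 + 0.760 = 64.860 Mbps.
Stream data: 64.860 Mbps × 960 s = 62265.6 Mb.
With 10% container overhead: ×1.10.
68,492 Mb ÷ 8 = 8,562 MB → 8.562 GB.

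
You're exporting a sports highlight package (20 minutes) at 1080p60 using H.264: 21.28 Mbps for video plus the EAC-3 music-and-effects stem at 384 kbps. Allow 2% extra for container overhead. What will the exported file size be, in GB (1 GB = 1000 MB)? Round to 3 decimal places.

20 min = 1200 s
Audio: 384 kbps = 0.384 Mbps.
Total bitrate: 21.28 + 0.384 = 21.664 Mbps.
Stream data: 21.664 Mbps × 1200 s = 25996.8 Mb.
With 2% container overhead: ×1.02.
26,517 Mb ÷ 8 = 3,315 MB → 3.315 GB.

3.315 GB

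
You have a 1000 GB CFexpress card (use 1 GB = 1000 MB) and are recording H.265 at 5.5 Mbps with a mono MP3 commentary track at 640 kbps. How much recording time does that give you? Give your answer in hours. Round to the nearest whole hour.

362 hours

Audio: 640 kbps = 0.640 Mbps.
Total bitrate: 5.5 + 0.640 = 6.140 Mbps.
Capacity: 1000 GB = 8,000,000 Mb.
Recording time: 8,000,000 / 6.140 = 1,302,932 s ≈ 362 hours.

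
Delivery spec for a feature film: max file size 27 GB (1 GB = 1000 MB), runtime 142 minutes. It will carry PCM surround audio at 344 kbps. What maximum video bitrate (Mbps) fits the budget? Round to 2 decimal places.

Budget: 27 GB = 216000.0 Mb.
142 min = 8520 s
Total bitrate budget: 216000.0 Mb / 8520 s = 25.352 Mbps.
Audio: 344 kbps = 0.344 Mbps.
Video: 25.352 − 0.344 = 25.008 Mbps.

25.01 Mbps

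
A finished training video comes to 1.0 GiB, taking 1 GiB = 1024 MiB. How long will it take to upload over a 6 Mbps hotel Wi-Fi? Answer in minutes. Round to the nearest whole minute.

24 minutes

File: 1.0 GiB = 8589.9 Mb.
At 6 Mbps: 8589.9 / 6 = 1431.7 s ≈ 23.9 minutes.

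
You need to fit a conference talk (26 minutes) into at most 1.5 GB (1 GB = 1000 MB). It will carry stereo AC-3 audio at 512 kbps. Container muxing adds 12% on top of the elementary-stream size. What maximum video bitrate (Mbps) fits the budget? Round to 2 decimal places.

6.36 Mbps

Budget: 1.5 GB = 12000.0 Mb.
Stream payload after overhead: 12000.0 / 1.12 = 10714.3 Mb.
26 min = 1560 s
Total bitrate budget: 10714.3 Mb / 1560 s = 6.868 Mbps.
Audio: 512 kbps = 0.512 Mbps.
Video: 6.868 − 0.512 = 6.356 Mbps.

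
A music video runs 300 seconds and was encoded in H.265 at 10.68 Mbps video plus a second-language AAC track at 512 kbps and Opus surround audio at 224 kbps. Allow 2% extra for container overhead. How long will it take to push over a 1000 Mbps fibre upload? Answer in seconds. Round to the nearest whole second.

Audio total: 512 + 224 = 736 kbps = 0.736 Mbps.
Total bitrate: 11.416 Mbps.
File: 11.416 Mbps × 300 s = 3424.8 Mb.
With 2% container overhead: ×1.02. → 3493.3 Mb.
At 1000 Mbps: 3493.3 / 1000 = 3.5 s ≈ 3.49 seconds.

3 seconds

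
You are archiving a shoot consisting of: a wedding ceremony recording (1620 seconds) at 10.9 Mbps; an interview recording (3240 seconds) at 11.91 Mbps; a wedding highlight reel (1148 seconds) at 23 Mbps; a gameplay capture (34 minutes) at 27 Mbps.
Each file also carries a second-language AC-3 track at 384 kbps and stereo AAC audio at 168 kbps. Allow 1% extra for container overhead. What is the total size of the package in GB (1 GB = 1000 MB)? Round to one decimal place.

Audio total: 384 + 168 = 552 kbps = 0.552 Mbps.
wedding ceremony recording: 11.452 Mbps × 1620 s × 1.01 = 18737.8 Mb
interview recording: 12.462 Mbps × 3240 s × 1.01 = 40780.6 Mb
wedding highlight reel: 23.552 Mbps × 1148 s × 1.01 = 27308.1 Mb
gameplay capture: 27.552 Mbps × 2040 s × 1.01 = 56768.1 Mb
Total: 143594.6 Mb = 17949.3 MB.
= 17.95 GB.

17.9 GB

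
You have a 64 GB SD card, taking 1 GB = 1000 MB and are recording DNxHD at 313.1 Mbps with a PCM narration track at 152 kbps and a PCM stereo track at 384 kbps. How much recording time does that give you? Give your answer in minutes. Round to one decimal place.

27.2 minutes

Audio total: 152 + 384 = 536 kbps = 0.536 Mbps.
Total bitrate: 313.1 + 0.536 = 313.636 Mbps.
Capacity: 64 GB = 512,000 Mb.
Recording time: 512,000 / 313.636 = 1,632 s ≈ 27.2 minutes.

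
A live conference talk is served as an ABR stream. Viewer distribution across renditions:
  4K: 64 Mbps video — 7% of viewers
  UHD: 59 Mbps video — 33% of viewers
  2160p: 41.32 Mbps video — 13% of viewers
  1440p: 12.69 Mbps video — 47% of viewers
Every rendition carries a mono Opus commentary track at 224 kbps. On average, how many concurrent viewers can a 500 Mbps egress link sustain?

Audio: 224 kbps = 0.224 Mbps.
Average per-viewer bitrate: 0.07×64.224 + 0.33×59.224 + 0.13×41.544 + 0.47×12.914 = 35.510 Mbps.
500 Mbps = 500.0 Mbps; 500.0 / 35.510 = 14.08 → 14.

14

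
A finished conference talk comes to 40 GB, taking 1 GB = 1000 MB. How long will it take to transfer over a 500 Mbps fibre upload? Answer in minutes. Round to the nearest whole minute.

File: 40 GB = 320000.0 Mb.
At 500 Mbps: 320000.0 / 500 = 640.0 s ≈ 10.7 minutes.

11 minutes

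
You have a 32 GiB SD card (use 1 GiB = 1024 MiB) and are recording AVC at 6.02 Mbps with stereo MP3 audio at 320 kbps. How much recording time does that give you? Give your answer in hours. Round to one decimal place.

12.0 hours

Audio: 320 kbps = 0.320 Mbps.
Total bitrate: 6.02 + 0.320 = 6.340 Mbps.
Capacity: 32 GiB = 274,878 Mb.
Recording time: 274,878 / 6.340 = 43,356 s ≈ 12.0 hours.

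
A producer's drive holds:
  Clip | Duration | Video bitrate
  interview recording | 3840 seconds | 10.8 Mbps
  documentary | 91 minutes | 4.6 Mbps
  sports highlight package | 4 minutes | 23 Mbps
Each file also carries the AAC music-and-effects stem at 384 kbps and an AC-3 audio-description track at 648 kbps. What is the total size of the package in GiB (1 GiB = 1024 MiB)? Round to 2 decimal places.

9.54 GiB

Audio total: 384 + 648 = 1032 kbps = 1.032 Mbps.
interview recording: 11.832 Mbps × 3840 s = 45434.9 Mb
documentary: 5.632 Mbps × 5460 s = 30750.7 Mb
sports highlight package: 24.032 Mbps × 240 s = 5767.7 Mb
Total: 81953.3 Mb = 10244.2 MB.
= 9.541 GiB.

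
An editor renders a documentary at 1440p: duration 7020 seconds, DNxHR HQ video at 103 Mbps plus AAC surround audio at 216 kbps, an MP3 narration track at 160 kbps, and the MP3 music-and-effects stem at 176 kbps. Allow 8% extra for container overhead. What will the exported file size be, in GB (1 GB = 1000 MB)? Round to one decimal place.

98.1 GB

Audio total: 216 + 160 + 176 = 552 kbps = 0.552 Mbps.
Total bitrate: 103 + 0.552 = 103.552 Mbps.
Stream data: 103.552 Mbps × 7020 s = 726935.0 Mb.
With 8% container overhead: ×1.08.
785,090 Mb ÷ 8 = 98,136 MB → 98.14 GB.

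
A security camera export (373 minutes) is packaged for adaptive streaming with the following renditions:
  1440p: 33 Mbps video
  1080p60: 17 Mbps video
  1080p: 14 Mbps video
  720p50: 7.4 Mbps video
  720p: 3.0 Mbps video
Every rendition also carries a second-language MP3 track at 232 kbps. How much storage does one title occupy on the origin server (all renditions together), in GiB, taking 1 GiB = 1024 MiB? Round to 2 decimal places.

196.86 GiB

373 min = 22380 s
Audio: 232 kbps = 0.232 Mbps.
Sum of rendition bitrates: (33+0.232) + (17+0.232) + (14+0.232) + (7.4+0.232) + (3.0+0.232) = 75.560 Mbps.
× 22380 s = 1,691,033 Mb = 211,379 MB = 196.9 GiB.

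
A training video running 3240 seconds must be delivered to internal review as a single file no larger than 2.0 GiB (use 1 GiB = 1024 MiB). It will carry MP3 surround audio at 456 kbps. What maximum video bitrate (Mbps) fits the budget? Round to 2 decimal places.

Budget: 2.0 GiB = 17179.9 Mb.
Total bitrate budget: 17179.9 Mb / 3240 s = 5.302 Mbps.
Audio: 456 kbps = 0.456 Mbps.
Video: 5.302 − 0.456 = 4.846 Mbps.

4.85 Mbps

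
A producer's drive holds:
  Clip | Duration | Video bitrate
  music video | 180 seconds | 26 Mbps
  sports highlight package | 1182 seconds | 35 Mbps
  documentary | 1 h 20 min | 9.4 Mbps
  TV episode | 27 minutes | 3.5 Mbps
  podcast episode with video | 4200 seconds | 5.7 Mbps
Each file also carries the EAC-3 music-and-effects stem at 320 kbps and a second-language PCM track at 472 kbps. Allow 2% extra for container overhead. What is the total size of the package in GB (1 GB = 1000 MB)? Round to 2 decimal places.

16.61 GB

Audio total: 320 + 472 = 792 kbps = 0.792 Mbps.
music video: 26.792 Mbps × 180 s × 1.02 = 4919.0 Mb
sports highlight package: 35.792 Mbps × 1182 s × 1.02 = 43152.3 Mb
documentary: 10.192 Mbps × 4800 s × 1.02 = 49900.0 Mb
TV episode: 4.292 Mbps × 1620 s × 1.02 = 7092.1 Mb
podcast episode with video: 6.492 Mbps × 4200 s × 1.02 = 27811.7 Mb
Total: 132875.1 Mb = 16609.4 MB.
= 16.61 GB.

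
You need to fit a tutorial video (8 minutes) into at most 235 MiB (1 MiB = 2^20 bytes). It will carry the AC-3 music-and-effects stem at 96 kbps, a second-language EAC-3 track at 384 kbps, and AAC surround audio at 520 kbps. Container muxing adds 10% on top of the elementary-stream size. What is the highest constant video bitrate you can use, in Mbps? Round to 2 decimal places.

2.73 Mbps

Budget: 235 MiB = 1971.3 Mb.
Stream payload after overhead: 1971.3 / 1.10 = 1792.1 Mb.
8 min = 480 s
Total bitrate budget: 1792.1 Mb / 480 s = 3.734 Mbps.
Audio total: 96 + 384 + 520 = 1000 kbps = 1.000 Mbps.
Video: 3.734 − 1.000 = 2.734 Mbps.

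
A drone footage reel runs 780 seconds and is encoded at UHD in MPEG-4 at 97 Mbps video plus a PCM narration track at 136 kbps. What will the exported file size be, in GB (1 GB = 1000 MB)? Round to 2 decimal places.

Audio: 136 kbps = 0.136 Mbps.
Total bitrate: 97 + 0.136 = 97.136 Mbps.
Stream data: 97.136 Mbps × 780 s = 75766.1 Mb.
75,766 Mb ÷ 8 = 9,471 MB → 9.471 GB.

9.47 GB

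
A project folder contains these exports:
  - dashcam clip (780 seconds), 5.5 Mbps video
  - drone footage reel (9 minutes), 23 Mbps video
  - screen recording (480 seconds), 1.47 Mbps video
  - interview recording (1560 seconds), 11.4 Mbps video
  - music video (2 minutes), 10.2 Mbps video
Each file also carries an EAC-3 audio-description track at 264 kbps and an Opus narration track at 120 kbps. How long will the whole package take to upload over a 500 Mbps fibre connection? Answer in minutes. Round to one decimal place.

Audio total: 264 + 120 = 384 kbps = 0.384 Mbps.
dashcam clip: 5.884 Mbps × 780 s = 4589.5 Mb
drone footage reel: 23.384 Mbps × 540 s = 12627.4 Mb
screen recording: 1.854 Mbps × 480 s = 889.9 Mb
interview recording: 11.784 Mbps × 1560 s = 18383.0 Mb
music video: 10.584 Mbps × 120 s = 1270.1 Mb
Total: 37759.9 Mb = 4720.0 MB.
At 500 Mbps: 37759.9 / 500 = 76 s ≈ 1.26 minutes.

1.3 minutes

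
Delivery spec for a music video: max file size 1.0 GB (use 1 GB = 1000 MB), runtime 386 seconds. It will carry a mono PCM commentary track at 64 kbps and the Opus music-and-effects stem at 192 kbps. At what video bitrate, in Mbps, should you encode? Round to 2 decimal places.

Budget: 1.0 GB = 8000.0 Mb.
Total bitrate budget: 8000.0 Mb / 386 s = 20.725 Mbps.
Audio total: 64 + 192 = 256 kbps = 0.256 Mbps.
Video: 20.725 − 0.256 = 20.469 Mbps.

20.47 Mbps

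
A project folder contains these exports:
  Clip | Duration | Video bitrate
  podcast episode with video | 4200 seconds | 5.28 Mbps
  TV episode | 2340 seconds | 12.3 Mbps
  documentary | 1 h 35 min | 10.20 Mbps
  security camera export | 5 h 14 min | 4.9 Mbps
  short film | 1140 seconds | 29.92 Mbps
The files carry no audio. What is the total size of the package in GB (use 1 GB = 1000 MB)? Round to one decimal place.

podcast episode with video: 5.280 Mbps × 4200 s = 22176.0 Mb
TV episode: 12.300 Mbps × 2340 s = 28782.0 Mb
documentary: 10.200 Mbps × 5700 s = 58140.0 Mb
security camera export: 4.900 Mbps × 18840 s = 92316.0 Mb
short film: 29.920 Mbps × 1140 s = 34108.8 Mb
Total: 235522.8 Mb = 29440.3 MB.
= 29.44 GB.

29.4 GB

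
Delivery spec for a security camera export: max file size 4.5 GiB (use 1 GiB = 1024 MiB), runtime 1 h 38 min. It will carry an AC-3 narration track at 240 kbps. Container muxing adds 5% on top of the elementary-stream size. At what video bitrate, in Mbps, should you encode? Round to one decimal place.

Budget: 4.5 GiB = 38654.7 Mb.
Stream payload after overhead: 38654.7 / 1.05 = 36814.0 Mb.
1 h 38 min = 98 min = 5880 s
Total bitrate budget: 36814.0 Mb / 5880 s = 6.261 Mbps.
Audio: 240 kbps = 0.240 Mbps.
Video: 6.261 − 0.240 = 6.021 Mbps.

6.0 Mbps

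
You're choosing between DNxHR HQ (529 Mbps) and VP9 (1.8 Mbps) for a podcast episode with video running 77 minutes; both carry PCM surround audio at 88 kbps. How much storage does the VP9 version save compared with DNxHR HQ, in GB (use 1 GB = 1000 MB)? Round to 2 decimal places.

304.46 GB

77 min = 4620 s
Audio: 88 kbps = 0.088 Mbps.
DNxHR HQ: 529.088 Mbps × 4620 s = 2444386.6 Mb = 305.548 GB.
VP9: 1.888 Mbps × 4620 s = 8722.6 Mb = 1.090 GB.
Saving: 305.548 − 1.090 = 304.458 GB.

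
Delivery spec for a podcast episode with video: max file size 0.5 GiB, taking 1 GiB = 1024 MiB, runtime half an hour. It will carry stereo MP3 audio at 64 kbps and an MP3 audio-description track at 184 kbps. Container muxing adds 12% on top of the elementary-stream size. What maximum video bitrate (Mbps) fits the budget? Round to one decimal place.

Budget: 0.5 GiB = 4295.0 Mb.
Stream payload after overhead: 4295.0 / 1.12 = 3834.8 Mb.
30 min = 1800 s
Total bitrate budget: 3834.8 Mb / 1800 s = 2.130 Mbps.
Audio total: 64 + 184 = 248 kbps = 0.248 Mbps.
Video: 2.130 − 0.248 = 1.882 Mbps.

1.9 Mbps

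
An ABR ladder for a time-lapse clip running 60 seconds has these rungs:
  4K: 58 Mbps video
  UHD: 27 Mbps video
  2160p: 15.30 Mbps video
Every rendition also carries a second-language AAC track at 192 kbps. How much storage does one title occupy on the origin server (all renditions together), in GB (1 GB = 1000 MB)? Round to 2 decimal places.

0.76 GB

Audio: 192 kbps = 0.192 Mbps.
Sum of rendition bitrates: (58+0.192) + (27+0.192) + (15.30+0.192) = 100.876 Mbps.
× 60 s = 6,053 Mb = 756.6 MB = 0.7566 GB.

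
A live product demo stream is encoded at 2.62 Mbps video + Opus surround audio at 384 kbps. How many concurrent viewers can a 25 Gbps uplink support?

Audio: 384 kbps = 0.384 Mbps.
Per-viewer media rate: 3.004 Mbps.
25 Gbps = 25,000 Mbps; 25,000 / 3.004 = 8322.24 → 8322 viewers.

8322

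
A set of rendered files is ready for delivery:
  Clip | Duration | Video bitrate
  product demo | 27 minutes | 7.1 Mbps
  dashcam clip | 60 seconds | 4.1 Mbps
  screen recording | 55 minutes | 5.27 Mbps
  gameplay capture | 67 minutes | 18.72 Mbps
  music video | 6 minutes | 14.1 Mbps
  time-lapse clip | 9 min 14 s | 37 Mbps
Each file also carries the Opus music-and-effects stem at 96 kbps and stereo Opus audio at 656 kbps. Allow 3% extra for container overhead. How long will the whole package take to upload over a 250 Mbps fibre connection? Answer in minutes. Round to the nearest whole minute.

9 minutes

Audio total: 96 + 656 = 752 kbps = 0.752 Mbps.
product demo: 7.852 Mbps × 1620 s × 1.03 = 13101.8 Mb
dashcam clip: 4.852 Mbps × 60 s × 1.03 = 299.9 Mb
screen recording: 6.022 Mbps × 3300 s × 1.03 = 20468.8 Mb
gameplay capture: 19.472 Mbps × 4020 s × 1.03 = 80625.8 Mb
music video: 14.852 Mbps × 360 s × 1.03 = 5507.1 Mb
time-lapse clip: 37.752 Mbps × 554 s × 1.03 = 21542.0 Mb
Total: 141545.4 Mb = 17693.2 MB.
At 250 Mbps: 141545.4 / 250 = 566 s ≈ 9.44 minutes.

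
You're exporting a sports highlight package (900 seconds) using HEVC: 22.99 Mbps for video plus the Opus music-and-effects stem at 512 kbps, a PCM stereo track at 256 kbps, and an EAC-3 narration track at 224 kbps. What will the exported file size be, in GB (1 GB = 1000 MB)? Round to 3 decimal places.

Audio total: 512 + 256 + 224 = 992 kbps = 0.992 Mbps.
Total bitrate: 22.99 + 0.992 = 23.982 Mbps.
Stream data: 23.982 Mbps × 900 s = 21583.8 Mb.
21,584 Mb ÷ 8 = 2,698 MB → 2.698 GB.

2.698 GB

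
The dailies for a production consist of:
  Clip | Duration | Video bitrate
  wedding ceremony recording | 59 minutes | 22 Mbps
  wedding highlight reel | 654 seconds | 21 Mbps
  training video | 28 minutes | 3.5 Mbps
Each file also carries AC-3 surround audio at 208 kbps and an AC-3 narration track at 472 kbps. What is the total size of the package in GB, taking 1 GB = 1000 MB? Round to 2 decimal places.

12.69 GB

Audio total: 208 + 472 = 680 kbps = 0.680 Mbps.
wedding ceremony recording: 22.680 Mbps × 3540 s = 80287.2 Mb
wedding highlight reel: 21.680 Mbps × 654 s = 14178.7 Mb
training video: 4.180 Mbps × 1680 s = 7022.4 Mb
Total: 101488.3 Mb = 12686.0 MB.
= 12.69 GB.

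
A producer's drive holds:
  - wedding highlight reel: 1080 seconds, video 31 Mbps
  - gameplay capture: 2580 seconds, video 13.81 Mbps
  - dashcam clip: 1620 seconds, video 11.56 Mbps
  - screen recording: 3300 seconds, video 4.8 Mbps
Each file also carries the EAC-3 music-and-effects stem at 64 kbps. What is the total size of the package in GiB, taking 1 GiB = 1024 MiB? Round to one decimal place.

12.1 GiB

Audio: 64 kbps = 0.064 Mbps.
wedding highlight reel: 31.064 Mbps × 1080 s = 33549.1 Mb
gameplay capture: 13.874 Mbps × 2580 s = 35794.9 Mb
dashcam clip: 11.624 Mbps × 1620 s = 18830.9 Mb
screen recording: 4.864 Mbps × 3300 s = 16051.2 Mb
Total: 104226.1 Mb = 13028.3 MB.
= 12.13 GiB.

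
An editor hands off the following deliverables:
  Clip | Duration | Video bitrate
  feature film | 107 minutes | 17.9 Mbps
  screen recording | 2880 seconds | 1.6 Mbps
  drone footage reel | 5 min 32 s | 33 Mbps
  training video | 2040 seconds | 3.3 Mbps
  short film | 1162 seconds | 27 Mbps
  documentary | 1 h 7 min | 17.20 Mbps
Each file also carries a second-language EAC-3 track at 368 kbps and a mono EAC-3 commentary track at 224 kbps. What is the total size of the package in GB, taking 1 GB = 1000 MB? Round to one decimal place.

Audio total: 368 + 224 = 592 kbps = 0.592 Mbps.
feature film: 18.492 Mbps × 6420 s = 118718.6 Mb
screen recording: 2.192 Mbps × 2880 s = 6313.0 Mb
drone footage reel: 33.592 Mbps × 332 s = 11152.5 Mb
training video: 3.892 Mbps × 2040 s = 7939.7 Mb
short film: 27.592 Mbps × 1162 s = 32061.9 Mb
documentary: 17.792 Mbps × 4020 s = 71523.8 Mb
Total: 247709.6 Mb = 30963.7 MB.
= 30.96 GB.

31.0 GB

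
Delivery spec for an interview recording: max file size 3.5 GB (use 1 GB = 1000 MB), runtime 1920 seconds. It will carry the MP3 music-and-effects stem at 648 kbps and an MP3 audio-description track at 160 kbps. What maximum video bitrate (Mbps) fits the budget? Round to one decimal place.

13.8 Mbps

Budget: 3.5 GB = 28000.0 Mb.
Total bitrate budget: 28000.0 Mb / 1920 s = 14.583 Mbps.
Audio total: 648 + 160 = 808 kbps = 0.808 Mbps.
Video: 14.583 − 0.808 = 13.775 Mbps.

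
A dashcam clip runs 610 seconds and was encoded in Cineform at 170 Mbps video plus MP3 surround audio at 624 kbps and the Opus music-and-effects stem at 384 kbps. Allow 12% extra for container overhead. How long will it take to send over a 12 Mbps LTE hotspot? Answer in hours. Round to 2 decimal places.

2.70 hours

Audio total: 624 + 384 = 1008 kbps = 1.008 Mbps.
Total bitrate: 171.008 Mbps.
File: 171.008 Mbps × 610 s = 104314.9 Mb.
With 12% container overhead: ×1.12. → 116832.7 Mb.
At 12 Mbps: 116832.7 / 12 = 9736.1 s ≈ 2.7 hours.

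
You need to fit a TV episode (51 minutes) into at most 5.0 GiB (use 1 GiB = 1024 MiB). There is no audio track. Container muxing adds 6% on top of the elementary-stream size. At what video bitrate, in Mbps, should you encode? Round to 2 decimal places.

Budget: 5.0 GiB = 42949.7 Mb.
Stream payload after overhead: 42949.7 / 1.06 = 40518.6 Mb.
51 min = 3060 s
Total bitrate budget: 40518.6 Mb / 3060 s = 13.241 Mbps.

13.24 Mbps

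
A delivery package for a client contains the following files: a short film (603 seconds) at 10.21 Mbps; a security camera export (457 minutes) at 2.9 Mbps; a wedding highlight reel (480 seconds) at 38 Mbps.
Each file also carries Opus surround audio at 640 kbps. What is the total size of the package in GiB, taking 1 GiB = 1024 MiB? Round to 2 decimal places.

Audio: 640 kbps = 0.640 Mbps.
short film: 10.850 Mbps × 603 s = 6542.6 Mb
security camera export: 3.540 Mbps × 27420 s = 97066.8 Mb
wedding highlight reel: 38.640 Mbps × 480 s = 18547.2 Mb
Total: 122156.6 Mb = 15269.6 MB.
= 14.22 GiB.

14.22 GiB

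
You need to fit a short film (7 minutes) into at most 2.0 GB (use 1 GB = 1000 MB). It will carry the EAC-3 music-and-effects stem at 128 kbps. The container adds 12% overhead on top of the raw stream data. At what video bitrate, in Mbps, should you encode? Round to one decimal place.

33.9 Mbps

Budget: 2.0 GB = 16000.0 Mb.
Stream payload after overhead: 16000.0 / 1.12 = 14285.7 Mb.
7 min = 420 s
Total bitrate budget: 14285.7 Mb / 420 s = 34.014 Mbps.
Audio: 128 kbps = 0.128 Mbps.
Video: 34.014 − 0.128 = 33.886 Mbps.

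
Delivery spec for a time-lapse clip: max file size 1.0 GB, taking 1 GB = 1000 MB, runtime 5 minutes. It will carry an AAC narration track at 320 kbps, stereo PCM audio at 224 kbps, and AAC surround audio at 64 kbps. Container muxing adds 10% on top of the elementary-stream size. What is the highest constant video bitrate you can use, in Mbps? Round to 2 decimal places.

Budget: 1.0 GB = 8000.0 Mb.
Stream payload after overhead: 8000.0 / 1.10 = 7272.7 Mb.
5 min = 300 s
Total bitrate budget: 7272.7 Mb / 300 s = 24.242 Mbps.
Audio total: 320 + 224 + 64 = 608 kbps = 0.608 Mbps.
Video: 24.242 − 0.608 = 23.634 Mbps.

23.63 Mbps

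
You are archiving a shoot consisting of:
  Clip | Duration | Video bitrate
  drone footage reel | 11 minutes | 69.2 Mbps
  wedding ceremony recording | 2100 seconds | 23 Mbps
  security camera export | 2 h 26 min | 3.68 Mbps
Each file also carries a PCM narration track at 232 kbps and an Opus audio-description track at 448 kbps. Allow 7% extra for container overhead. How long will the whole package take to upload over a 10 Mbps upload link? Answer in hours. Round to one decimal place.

4.0 hours

Audio total: 232 + 448 = 680 kbps = 0.680 Mbps.
drone footage reel: 69.880 Mbps × 660 s × 1.07 = 49349.3 Mb
wedding ceremony recording: 23.680 Mbps × 2100 s × 1.07 = 53209.0 Mb
security camera export: 4.360 Mbps × 8760 s × 1.07 = 40867.2 Mb
Total: 143425.4 Mb = 17928.2 MB.
At 10 Mbps: 143425.4 / 10 = 14343 s ≈ 3.98 hours.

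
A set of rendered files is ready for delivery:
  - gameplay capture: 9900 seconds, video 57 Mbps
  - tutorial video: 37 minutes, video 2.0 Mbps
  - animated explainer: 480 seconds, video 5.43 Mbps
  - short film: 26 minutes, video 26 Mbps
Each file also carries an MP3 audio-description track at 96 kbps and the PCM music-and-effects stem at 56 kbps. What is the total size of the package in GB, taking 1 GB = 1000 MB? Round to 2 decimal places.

Audio total: 96 + 56 = 152 kbps = 0.152 Mbps.
gameplay capture: 57.152 Mbps × 9900 s = 565804.8 Mb
tutorial video: 2.152 Mbps × 2220 s = 4777.4 Mb
animated explainer: 5.582 Mbps × 480 s = 2679.4 Mb
short film: 26.152 Mbps × 1560 s = 40797.1 Mb
Total: 614058.7 Mb = 76757.3 MB.
= 76.76 GB.

76.76 GB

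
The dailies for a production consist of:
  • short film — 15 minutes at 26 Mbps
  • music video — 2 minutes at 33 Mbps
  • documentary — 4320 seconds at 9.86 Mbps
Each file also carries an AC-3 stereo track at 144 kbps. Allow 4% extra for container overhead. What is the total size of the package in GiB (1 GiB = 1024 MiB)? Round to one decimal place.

Audio: 144 kbps = 0.144 Mbps.
short film: 26.144 Mbps × 900 s × 1.04 = 24470.8 Mb
music video: 33.144 Mbps × 120 s × 1.04 = 4136.4 Mb
documentary: 10.004 Mbps × 4320 s × 1.04 = 44946.0 Mb
Total: 73553.1 Mb = 9194.1 MB.
= 8.563 GiB.

8.6 GiB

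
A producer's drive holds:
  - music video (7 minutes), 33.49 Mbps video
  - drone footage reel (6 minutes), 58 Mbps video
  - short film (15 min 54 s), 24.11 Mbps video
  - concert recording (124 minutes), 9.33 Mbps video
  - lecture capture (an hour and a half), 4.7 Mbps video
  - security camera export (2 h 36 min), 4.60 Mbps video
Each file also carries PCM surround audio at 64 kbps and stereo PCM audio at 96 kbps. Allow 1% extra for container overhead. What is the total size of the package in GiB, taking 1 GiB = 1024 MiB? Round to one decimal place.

23.5 GiB

Audio total: 64 + 96 = 160 kbps = 0.160 Mbps.
music video: 33.650 Mbps × 420 s × 1.01 = 14274.3 Mb
drone footage reel: 58.160 Mbps × 360 s × 1.01 = 21147.0 Mb
short film: 24.270 Mbps × 954 s × 1.01 = 23385.1 Mb
concert recording: 9.490 Mbps × 7440 s × 1.01 = 71311.7 Mb
lecture capture: 4.860 Mbps × 5400 s × 1.01 = 26506.4 Mb
security camera export: 4.760 Mbps × 9360 s × 1.01 = 44999.1 Mb
Total: 201623.7 Mb = 25203.0 MB.
= 23.47 GiB.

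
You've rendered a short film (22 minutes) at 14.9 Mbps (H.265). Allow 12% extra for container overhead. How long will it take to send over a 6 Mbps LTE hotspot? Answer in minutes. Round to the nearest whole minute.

61 minutes

22 min = 1320 s
File: 14.900 Mbps × 1320 s = 19668.0 Mb.
With 12% container overhead: ×1.12. → 22028.2 Mb.
At 6 Mbps: 22028.2 / 6 = 3671.4 s ≈ 61.2 minutes.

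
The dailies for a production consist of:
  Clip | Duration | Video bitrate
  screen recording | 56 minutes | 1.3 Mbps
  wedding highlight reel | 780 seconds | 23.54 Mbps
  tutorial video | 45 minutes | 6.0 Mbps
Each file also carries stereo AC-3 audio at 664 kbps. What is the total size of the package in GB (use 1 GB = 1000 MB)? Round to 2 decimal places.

5.43 GB

Audio: 664 kbps = 0.664 Mbps.
screen recording: 1.964 Mbps × 3360 s = 6599.0 Mb
wedding highlight reel: 24.204 Mbps × 780 s = 18879.1 Mb
tutorial video: 6.664 Mbps × 2700 s = 17992.8 Mb
Total: 43471.0 Mb = 5433.9 MB.
= 5.434 GB.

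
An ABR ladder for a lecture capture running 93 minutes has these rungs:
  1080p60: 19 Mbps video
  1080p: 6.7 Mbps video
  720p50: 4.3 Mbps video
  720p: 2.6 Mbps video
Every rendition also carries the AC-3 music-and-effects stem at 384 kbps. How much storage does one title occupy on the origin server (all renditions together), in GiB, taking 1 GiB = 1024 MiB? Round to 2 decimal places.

93 min = 5580 s
Audio: 384 kbps = 0.384 Mbps.
Sum of rendition bitrates: (19+0.384) + (6.7+0.384) + (4.3+0.384) + (2.6+0.384) = 34.136 Mbps.
× 5580 s = 190,479 Mb = 23,810 MB = 22.17 GiB.

22.17 GiB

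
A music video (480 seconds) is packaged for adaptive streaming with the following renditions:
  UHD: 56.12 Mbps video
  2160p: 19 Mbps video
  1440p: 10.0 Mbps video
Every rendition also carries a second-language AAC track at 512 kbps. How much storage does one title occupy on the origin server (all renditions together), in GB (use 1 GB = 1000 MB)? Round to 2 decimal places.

Audio: 512 kbps = 0.512 Mbps.
Sum of rendition bitrates: (56.12+0.512) + (19+0.512) + (10.0+0.512) = 86.656 Mbps.
× 480 s = 41,595 Mb = 5,199 MB = 5.199 GB.

5.20 GB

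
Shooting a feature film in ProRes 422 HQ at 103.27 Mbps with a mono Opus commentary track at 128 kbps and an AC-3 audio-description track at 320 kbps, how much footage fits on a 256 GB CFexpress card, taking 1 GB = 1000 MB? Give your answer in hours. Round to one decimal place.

5.5 hours

Audio total: 128 + 320 = 448 kbps = 0.448 Mbps.
Total bitrate: 103.27 + 0.448 = 103.718 Mbps.
Capacity: 256 GB = 2,048,000 Mb.
Recording time: 2,048,000 / 103.718 = 19,746 s ≈ 5.48 hours.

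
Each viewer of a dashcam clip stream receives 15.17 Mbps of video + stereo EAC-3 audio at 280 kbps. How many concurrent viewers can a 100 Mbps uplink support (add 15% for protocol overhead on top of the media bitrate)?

Audio: 280 kbps = 0.280 Mbps.
Per-viewer media rate: 15.450 Mbps.
On the wire with 15% overhead: 17.767 Mbps.
100 Mbps = 100.0 Mbps; 100.0 / 17.767 = 5.63 → 5 viewers.

5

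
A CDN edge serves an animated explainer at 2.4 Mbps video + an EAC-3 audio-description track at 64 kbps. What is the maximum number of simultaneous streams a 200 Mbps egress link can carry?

Audio: 64 kbps = 0.064 Mbps.
Per-viewer media rate: 2.464 Mbps.
200 Mbps = 200.0 Mbps; 200.0 / 2.464 = 81.17 → 81 viewers.

81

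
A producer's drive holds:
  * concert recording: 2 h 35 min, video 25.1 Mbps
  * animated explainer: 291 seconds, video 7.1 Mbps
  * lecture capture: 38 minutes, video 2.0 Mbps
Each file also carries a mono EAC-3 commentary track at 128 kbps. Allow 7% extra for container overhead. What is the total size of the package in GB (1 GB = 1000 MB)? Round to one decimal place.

Audio: 128 kbps = 0.128 Mbps.
concert recording: 25.228 Mbps × 9300 s × 1.07 = 251043.8 Mb
animated explainer: 7.228 Mbps × 291 s × 1.07 = 2250.6 Mb
lecture capture: 2.128 Mbps × 2280 s × 1.07 = 5191.5 Mb
Total: 258485.9 Mb = 32310.7 MB.
= 32.31 GB.

32.3 GB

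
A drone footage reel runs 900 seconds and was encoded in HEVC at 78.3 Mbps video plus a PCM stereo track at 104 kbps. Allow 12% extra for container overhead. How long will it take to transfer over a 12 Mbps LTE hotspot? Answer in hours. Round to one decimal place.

1.8 hours

Audio: 104 kbps = 0.104 Mbps.
Total bitrate: 78.404 Mbps.
File: 78.404 Mbps × 900 s = 70563.6 Mb.
With 12% container overhead: ×1.12. → 79031.2 Mb.
At 12 Mbps: 79031.2 / 12 = 6585.9 s ≈ 1.83 hours.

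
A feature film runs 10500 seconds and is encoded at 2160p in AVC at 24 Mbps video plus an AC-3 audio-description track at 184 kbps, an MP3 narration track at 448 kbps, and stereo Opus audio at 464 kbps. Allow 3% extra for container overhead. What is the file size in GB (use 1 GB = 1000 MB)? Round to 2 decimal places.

33.93 GB

Audio total: 184 + 448 + 464 = 1096 kbps = 1.096 Mbps.
Total bitrate: 24 + 1.096 = 25.096 Mbps.
Stream data: 25.096 Mbps × 10500 s = 263508.0 Mb.
With 3% container overhead: ×1.03.
271,413 Mb ÷ 8 = 33,927 MB → 33.93 GB.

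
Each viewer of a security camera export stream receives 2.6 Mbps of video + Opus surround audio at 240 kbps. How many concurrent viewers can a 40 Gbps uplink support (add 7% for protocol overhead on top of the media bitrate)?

Audio: 240 kbps = 0.240 Mbps.
Per-viewer media rate: 2.840 Mbps.
On the wire with 7% overhead: 3.039 Mbps.
40 Gbps = 40,000 Mbps; 40,000 / 3.039 = 13163.09 → 13163 viewers.

13163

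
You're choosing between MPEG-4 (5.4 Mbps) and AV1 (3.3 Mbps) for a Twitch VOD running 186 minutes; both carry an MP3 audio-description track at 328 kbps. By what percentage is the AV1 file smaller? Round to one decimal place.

36.7%

186 min = 11160 s
Audio: 328 kbps = 0.328 Mbps.
MPEG-4: 5.728 Mbps × 11160 s = 63924.5 Mb = 7.442 GiB.
AV1: 3.628 Mbps × 11160 s = 40488.5 Mb = 4.713 GiB.
Reduction: (1 − 4.713/7.442) × 100 = 36.66%.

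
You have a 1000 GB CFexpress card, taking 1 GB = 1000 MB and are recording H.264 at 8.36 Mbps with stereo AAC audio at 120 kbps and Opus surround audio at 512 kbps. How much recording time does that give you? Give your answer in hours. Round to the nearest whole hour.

Audio total: 120 + 512 = 632 kbps = 0.632 Mbps.
Total bitrate: 8.36 + 0.632 = 8.992 Mbps.
Capacity: 1000 GB = 8,000,000 Mb.
Recording time: 8,000,000 / 8.992 = 889,680 s ≈ 247 hours.

247 hours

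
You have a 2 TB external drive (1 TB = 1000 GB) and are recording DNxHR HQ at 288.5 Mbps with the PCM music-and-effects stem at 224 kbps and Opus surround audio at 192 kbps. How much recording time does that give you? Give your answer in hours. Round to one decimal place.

15.4 hours

Audio total: 224 + 192 = 416 kbps = 0.416 Mbps.
Total bitrate: 288.5 + 0.416 = 288.916 Mbps.
Capacity: 2 TB = 16,000,000 Mb.
Recording time: 16,000,000 / 288.916 = 55,379 s ≈ 15.4 hours.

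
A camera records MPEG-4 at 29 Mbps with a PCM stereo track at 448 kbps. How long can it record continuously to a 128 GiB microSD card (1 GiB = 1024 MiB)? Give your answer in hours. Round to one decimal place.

10.4 hours

Audio: 448 kbps = 0.448 Mbps.
Total bitrate: 29 + 0.448 = 29.448 Mbps.
Capacity: 128 GiB = 1,099,512 Mb.
Recording time: 1,099,512 / 29.448 = 37,337 s ≈ 10.4 hours.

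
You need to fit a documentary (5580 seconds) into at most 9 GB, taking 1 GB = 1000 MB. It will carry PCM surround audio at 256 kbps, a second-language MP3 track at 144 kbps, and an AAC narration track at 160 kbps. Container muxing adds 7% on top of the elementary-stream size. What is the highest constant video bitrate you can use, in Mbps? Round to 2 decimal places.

Budget: 9 GB = 72000.0 Mb.
Stream payload after overhead: 72000.0 / 1.07 = 67289.7 Mb.
Total bitrate budget: 67289.7 Mb / 5580 s = 12.059 Mbps.
Audio total: 256 + 144 + 160 = 560 kbps = 0.560 Mbps.
Video: 12.059 − 0.560 = 11.499 Mbps.

11.50 Mbps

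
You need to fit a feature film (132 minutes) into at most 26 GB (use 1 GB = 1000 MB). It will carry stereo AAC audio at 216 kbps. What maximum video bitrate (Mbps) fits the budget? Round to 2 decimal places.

26.05 Mbps

Budget: 26 GB = 208000.0 Mb.
132 min = 7920 s
Total bitrate budget: 208000.0 Mb / 7920 s = 26.263 Mbps.
Audio: 216 kbps = 0.216 Mbps.
Video: 26.263 − 0.216 = 26.047 Mbps.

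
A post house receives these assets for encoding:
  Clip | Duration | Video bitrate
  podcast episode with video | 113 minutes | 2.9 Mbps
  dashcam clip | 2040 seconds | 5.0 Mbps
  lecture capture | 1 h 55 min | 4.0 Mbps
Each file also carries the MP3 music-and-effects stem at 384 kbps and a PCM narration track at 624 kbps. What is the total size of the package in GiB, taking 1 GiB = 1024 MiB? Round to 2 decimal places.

8.53 GiB

Audio total: 384 + 624 = 1008 kbps = 1.008 Mbps.
podcast episode with video: 3.908 Mbps × 6780 s = 26496.2 Mb
dashcam clip: 6.008 Mbps × 2040 s = 12256.3 Mb
lecture capture: 5.008 Mbps × 6900 s = 34555.2 Mb
Total: 73307.8 Mb = 9163.5 MB.
= 8.534 GiB.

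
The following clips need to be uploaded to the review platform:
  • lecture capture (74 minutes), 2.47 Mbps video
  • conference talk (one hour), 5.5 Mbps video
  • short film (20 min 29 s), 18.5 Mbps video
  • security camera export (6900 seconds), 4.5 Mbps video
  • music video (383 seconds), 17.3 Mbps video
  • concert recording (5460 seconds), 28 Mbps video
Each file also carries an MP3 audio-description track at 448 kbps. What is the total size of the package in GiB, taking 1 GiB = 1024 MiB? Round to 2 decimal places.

Audio: 448 kbps = 0.448 Mbps.
lecture capture: 2.918 Mbps × 4440 s = 12955.9 Mb
conference talk: 5.948 Mbps × 3600 s = 21412.8 Mb
short film: 18.948 Mbps × 1229 s = 23287.1 Mb
security camera export: 4.948 Mbps × 6900 s = 34141.2 Mb
music video: 17.748 Mbps × 383 s = 6797.5 Mb
concert recording: 28.448 Mbps × 5460 s = 155326.1 Mb
Total: 253920.6 Mb = 31740.1 MB.
= 29.56 GiB.

29.56 GiB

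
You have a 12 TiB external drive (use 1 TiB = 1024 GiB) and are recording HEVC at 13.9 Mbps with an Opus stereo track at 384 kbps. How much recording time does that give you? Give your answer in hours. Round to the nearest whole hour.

Audio: 384 kbps = 0.384 Mbps.
Total bitrate: 13.9 + 0.384 = 14.284 Mbps.
Capacity: 12 TiB = 105,553,116 Mb.
Recording time: 105,553,116 / 14.284 = 7,389,605 s ≈ 2,053 hours.

2053 hours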